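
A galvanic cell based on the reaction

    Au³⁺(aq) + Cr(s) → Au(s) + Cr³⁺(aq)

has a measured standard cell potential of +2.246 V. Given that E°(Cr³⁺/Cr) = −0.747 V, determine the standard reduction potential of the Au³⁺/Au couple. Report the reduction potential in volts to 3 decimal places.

In the reaction as written the Au³⁺/Au couple is reduced (cathode) and Cr³⁺/Cr is oxidized (anode), so E°cell = E°(Au³⁺/Au) − E°(Cr³⁺/Cr).
E°(Au³⁺/Au) = E°cell + E°(anode) = +2.246 + (−0.747) = +1.499 V.

+1.499 V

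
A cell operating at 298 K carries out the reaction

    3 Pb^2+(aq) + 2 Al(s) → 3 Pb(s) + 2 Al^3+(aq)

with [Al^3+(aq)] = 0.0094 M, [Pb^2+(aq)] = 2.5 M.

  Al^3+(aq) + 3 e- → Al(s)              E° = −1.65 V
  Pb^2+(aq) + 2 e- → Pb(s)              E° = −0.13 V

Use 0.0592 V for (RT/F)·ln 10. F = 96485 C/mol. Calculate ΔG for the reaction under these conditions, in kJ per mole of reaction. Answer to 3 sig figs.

−910 kJ/mol

With Pb²⁺/Pb reduced at the cathode, E°cell = −0.13 − (−1.65) = +1.52 V and n = 6.
Here Q = [Al^3+(aq)]^2 / [Pb^2+(aq)]^3 = 5.66×10^−6 (log Q = −5.248), giving E = +1.52 − (0.0592/6)·(−5.248) = +1.5718 V.
Finally ΔG = −nFE = −(6)(96485 C/mol)(+1.5718 V) = −910 kJ/mol.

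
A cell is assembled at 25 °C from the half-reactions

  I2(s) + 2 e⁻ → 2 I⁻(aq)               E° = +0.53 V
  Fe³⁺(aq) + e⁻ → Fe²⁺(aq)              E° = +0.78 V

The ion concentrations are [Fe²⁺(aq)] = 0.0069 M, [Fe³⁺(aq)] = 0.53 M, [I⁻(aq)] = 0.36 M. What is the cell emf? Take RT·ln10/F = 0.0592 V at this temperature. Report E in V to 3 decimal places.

+0.335 V

Fe³⁺/Fe²⁺ is reduced (cathode, E° = +0.78 V) and I₂/I⁻ is oxidized (anode).
E°cell = E°cat − E°an = +0.78 − (+0.53) = +0.25 V; n = 2.
The balanced reaction is 2 Fe³⁺(aq) + 2 I⁻(aq) → 2 Fe²⁺(aq) + I2(s), so Q = [Fe²⁺(aq)]^2 / ([Fe³⁺(aq)]^2·[I⁻(aq)]^2) = 0.00131 and log Q = −2.883.
By the Nernst equation, E = +0.25 − (0.0592/2)·(−2.883) = +0.335 V.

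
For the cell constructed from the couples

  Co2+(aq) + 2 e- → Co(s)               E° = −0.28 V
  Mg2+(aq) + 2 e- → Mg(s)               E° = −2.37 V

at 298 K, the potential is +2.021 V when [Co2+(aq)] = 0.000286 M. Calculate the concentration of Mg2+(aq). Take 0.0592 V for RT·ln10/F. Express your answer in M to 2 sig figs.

Co²⁺/Co is the cathode (higher E°); E°cell = −0.28 − (−2.37) = +2.09 V with n = 2.
Since E = E° − (0.0592/n)·log Q, log Q = n(E° − E)/0.0592 = 2.331.
The balanced reaction is Co2+(aq) + Mg(s) → Co(s) + Mg2+(aq), so Q = [Mg2+(aq)] / [Co2+(aq)].
Solving for the unknown gives log [Mg2+(aq)] = −1.213, so [Mg2+(aq)] ≈ 0.061 M.

0.061 M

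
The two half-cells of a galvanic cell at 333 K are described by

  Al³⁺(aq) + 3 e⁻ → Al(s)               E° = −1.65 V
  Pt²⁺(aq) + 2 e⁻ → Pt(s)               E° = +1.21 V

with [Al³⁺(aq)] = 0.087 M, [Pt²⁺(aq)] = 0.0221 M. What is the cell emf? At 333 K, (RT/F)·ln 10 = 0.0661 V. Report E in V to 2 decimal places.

Pt²⁺/Pt is reduced (cathode, E° = +1.21 V) and Al³⁺/Al is oxidized (anode).
E°cell = E°cat − E°an = +1.21 − (−1.65) = +2.86 V; n = 6.
The balanced reaction is 3 Pt²⁺(aq) + 2 Al(s) → 3 Pt(s) + 2 Al³⁺(aq), so Q = [Al³⁺(aq)]^2 / [Pt²⁺(aq)]^3 = 701 and log Q = 2.846.
By the Nernst equation, E = +2.86 − (0.0661/6)·(2.846) = +2.83 V.

+2.83 V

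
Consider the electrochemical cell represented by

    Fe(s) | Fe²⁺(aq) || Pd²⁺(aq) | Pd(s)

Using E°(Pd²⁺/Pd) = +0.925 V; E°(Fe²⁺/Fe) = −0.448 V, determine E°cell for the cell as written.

By convention the left-hand electrode in cell notation is the anode (oxidation) and the right-hand electrode is the cathode (reduction).
E°cell = E°(right) − E°(left) = +0.925 − (−0.448) = +1.373 V.

+1.373 V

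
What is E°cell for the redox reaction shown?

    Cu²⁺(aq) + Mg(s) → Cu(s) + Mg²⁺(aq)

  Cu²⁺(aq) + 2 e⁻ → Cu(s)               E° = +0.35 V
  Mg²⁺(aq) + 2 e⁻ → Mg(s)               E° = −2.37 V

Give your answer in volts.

Cu²⁺(aq) gains electrons, so the Cu²⁺/Cu couple is the cathode; the Mg²⁺/Mg couple is the anode.
E°cell = E°(cathode) − E°(anode) = +0.35 − (−2.37) = +2.72 V.

+2.72 V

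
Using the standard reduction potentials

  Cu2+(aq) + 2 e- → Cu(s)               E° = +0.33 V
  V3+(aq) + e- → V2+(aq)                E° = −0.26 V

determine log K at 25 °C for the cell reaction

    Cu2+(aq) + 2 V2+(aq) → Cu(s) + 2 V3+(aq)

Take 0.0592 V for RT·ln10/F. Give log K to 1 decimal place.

log K = 19.9

The Cu²⁺/Cu couple is reduced (cathode); E°cell = +0.33 − (−0.26) = +0.59 V with n = 2.
At equilibrium E = 0, so log K = nE°cell / 0.0592 = (2)(+0.59) / 0.0592 = 19.9.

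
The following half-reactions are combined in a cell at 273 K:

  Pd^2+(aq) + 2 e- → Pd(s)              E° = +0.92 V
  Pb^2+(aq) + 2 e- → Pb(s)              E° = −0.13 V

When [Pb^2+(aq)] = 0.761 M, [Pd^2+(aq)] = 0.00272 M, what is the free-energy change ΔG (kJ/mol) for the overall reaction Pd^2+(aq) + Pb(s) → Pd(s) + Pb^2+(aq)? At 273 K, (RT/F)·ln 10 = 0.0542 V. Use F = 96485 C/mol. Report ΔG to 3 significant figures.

With Pd²⁺/Pd reduced at the cathode, E°cell = +0.92 − (−0.13) = +1.05 V and n = 2.
Here Q = [Pb^2+(aq)] / [Pd^2+(aq)] = 280 (log Q = 2.447), giving E = +1.05 − (0.0542/2)·(2.447) = +0.9837 V.
Then ΔG = −nFE = −2 × 96485 × +0.9837 J/mol = −190 kJ/mol.

−190 kJ/mol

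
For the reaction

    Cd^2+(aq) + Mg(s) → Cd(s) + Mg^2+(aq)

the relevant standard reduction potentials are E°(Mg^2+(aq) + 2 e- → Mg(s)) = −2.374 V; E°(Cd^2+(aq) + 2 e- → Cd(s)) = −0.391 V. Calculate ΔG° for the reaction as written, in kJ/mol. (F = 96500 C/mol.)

In the reaction as written Cd^2+(aq) is reduced, so the Cd²⁺/Cd couple is the cathode and Mg²⁺/Mg is the anode.
E°cell = −0.391 − (−2.374) = +1.983 V; balancing electrons gives n = 2.
ΔG° = −nFE°cell = −(2)(96500)(+1.983) J/mol = −383 kJ/mol.

−383 kJ/mol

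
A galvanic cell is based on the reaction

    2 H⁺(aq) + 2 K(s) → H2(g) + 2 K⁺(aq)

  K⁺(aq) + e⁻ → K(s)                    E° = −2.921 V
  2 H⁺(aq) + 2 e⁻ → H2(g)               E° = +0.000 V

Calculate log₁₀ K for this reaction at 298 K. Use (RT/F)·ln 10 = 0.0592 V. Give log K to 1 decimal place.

log K = 98.7

The 2H⁺/H₂ couple is reduced (cathode); E°cell = +0.000 − (−2.921) = +2.921 V with n = 2.
At equilibrium E = 0, so log K = nE°cell / 0.0592 = (2)(+2.921) / 0.0592 = 98.7.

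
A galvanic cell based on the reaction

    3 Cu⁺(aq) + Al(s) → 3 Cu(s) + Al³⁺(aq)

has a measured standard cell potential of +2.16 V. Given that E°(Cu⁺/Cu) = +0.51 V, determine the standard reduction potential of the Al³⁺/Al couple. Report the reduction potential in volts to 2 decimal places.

In the reaction as written the Cu⁺/Cu couple is reduced (cathode) and Al³⁺/Al is oxidized (anode), so E°cell = E°(Cu⁺/Cu) − E°(Al³⁺/Al).
E°(Al³⁺/Al) = E°(cathode) − E°cell = +0.51 − (+2.16) = −1.65 V.

−1.65 V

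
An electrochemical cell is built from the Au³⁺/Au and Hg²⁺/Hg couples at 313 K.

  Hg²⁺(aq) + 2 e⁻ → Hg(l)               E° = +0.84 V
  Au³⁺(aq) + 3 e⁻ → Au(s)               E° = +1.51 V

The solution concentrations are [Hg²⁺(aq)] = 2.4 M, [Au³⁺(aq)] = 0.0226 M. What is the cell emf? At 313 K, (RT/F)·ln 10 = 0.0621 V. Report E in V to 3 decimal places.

+0.624 V

Since E°(Au³⁺/Au) > E°(Hg²⁺/Hg), Au³⁺/Au serves as the cathode.
The standard potential is +1.51 − (+0.84) = +0.67 V and the balanced reaction transfers n = 6 electrons.
Balancing gives 2 Au³⁺(aq) + 3 Hg(l) → 2 Au(s) + 3 Hg²⁺(aq); hence Q = [Hg²⁺(aq)]^3 / [Au³⁺(aq)]^2 = 2.71×10^4 (log Q = 4.432).
E = E° − (0.0621/n)·log Q = +0.67 − (0.0621/6)(4.432) = +0.624 V.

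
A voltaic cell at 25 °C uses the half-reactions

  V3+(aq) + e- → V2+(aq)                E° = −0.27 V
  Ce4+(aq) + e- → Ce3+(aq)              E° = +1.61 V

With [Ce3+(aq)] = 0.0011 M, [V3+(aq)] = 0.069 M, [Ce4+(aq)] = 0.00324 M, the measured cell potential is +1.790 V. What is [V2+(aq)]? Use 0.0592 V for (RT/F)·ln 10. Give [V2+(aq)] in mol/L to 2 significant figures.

0.00071 M

Ce⁴⁺/Ce³⁺ is the cathode (higher E°); E°cell = +1.61 − (−0.27) = +1.88 V with n = 1.
Rearranging E = E° − (0.0592/n)·log Q gives log Q = 1(+1.88 − (+1.790))/0.0592 = 1.520.
For Ce4+(aq) + V2+(aq) → Ce3+(aq) + V3+(aq), the reaction quotient is Q = ([Ce3+(aq)]·[V3+(aq)]) / ([Ce4+(aq)]·[V2+(aq)]).
Solving for the unknown gives log [V2+(aq)] = −3.150, so [V2+(aq)] ≈ 0.00071 M.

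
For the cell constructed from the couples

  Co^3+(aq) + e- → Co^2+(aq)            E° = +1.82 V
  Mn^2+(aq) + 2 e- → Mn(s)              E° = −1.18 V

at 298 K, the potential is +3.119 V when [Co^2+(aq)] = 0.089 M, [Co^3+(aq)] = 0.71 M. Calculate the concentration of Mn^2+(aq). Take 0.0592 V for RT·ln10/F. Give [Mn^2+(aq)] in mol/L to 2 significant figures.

0.0061 M

Co³⁺/Co²⁺ is the cathode (higher E°); E°cell = +1.82 − (−1.18) = +3.00 V with n = 2.
Rearranging E = E° − (0.0592/n)·log Q gives log Q = 2(+3.00 − (+3.119))/0.0592 = −4.020.
For 2 Co^3+(aq) + Mn(s) → 2 Co^2+(aq) + Mn^2+(aq), the reaction quotient is Q = ([Co^2+(aq)]^2·[Mn^2+(aq)]) / [Co^3+(aq)]^2.
Substituting the known concentrations and solving, log [Mn^2+(aq)] = −2.216 and [Mn^2+(aq)] = 0.0061 M.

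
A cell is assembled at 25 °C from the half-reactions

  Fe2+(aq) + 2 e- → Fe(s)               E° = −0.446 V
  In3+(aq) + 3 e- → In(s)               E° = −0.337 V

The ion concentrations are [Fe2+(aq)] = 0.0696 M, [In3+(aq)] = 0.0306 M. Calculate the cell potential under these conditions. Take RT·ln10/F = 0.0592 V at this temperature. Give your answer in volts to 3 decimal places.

+0.113 V

Since E°(In³⁺/In) > E°(Fe²⁺/Fe), In³⁺/In serves as the cathode.
E°cell = E°cat − E°an = −0.337 − (−0.446) = +0.109 V; n = 6.
For the overall reaction 2 In3+(aq) + 3 Fe(s) → 2 In(s) + 3 Fe2+(aq), Q = [Fe2+(aq)]^3 / [In3+(aq)]^2 = 0.36, giving log Q = −0.444.
E = E° − (0.0592/n)·log Q = +0.109 − (0.0592/6)(−0.444) = +0.113 V.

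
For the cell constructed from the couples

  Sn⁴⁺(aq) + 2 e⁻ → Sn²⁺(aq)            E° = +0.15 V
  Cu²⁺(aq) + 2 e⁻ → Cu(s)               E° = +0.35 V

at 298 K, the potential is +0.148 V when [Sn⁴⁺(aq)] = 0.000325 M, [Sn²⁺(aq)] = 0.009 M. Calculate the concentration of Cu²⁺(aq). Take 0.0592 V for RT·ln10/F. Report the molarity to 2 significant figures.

0.00063 M

Cu²⁺/Cu is the cathode (higher E°); E°cell = +0.35 − (+0.15) = +0.20 V with n = 2.
Rearranging E = E° − (0.0592/n)·log Q gives log Q = 2(+0.20 − (+0.148))/0.0592 = 1.757.
For Cu²⁺(aq) + Sn²⁺(aq) → Cu(s) + Sn⁴⁺(aq), the reaction quotient is Q = [Sn⁴⁺(aq)] / ([Cu²⁺(aq)]·[Sn²⁺(aq)]).
Solving for the unknown gives log [Cu²⁺(aq)] = −3.199, so [Cu²⁺(aq)] ≈ 0.00063 M.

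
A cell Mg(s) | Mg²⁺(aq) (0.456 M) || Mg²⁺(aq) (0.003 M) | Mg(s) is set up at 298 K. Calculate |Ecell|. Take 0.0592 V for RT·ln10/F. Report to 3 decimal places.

0.065 V

For a concentration cell E°cell = 0, since both electrodes use the same couple.
The compartment with the higher Mg²⁺(aq) concentration (0.456 M) acts as the cathode; ions are reduced there and produced at the dilute (0.003 M) anode.
With n = 2, Ecell = −(0.0592/2)·log([dilute]/[conc]) = −(0.0592/2)·log(0.003/0.456) = +0.065 V.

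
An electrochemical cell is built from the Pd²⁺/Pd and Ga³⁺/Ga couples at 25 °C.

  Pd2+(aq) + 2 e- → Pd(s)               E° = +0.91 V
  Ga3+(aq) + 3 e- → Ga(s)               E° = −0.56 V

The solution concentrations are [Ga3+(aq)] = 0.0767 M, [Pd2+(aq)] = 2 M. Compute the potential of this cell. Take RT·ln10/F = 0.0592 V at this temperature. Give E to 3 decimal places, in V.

Since E°(Pd²⁺/Pd) > E°(Ga³⁺/Ga), Pd²⁺/Pd serves as the cathode.
E°cell = +0.91 − (−0.56) = +1.47 V, with n = 6 electrons transferred.
The balanced reaction is 3 Pd2+(aq) + 2 Ga(s) → 3 Pd(s) + 2 Ga3+(aq), so Q = [Ga3+(aq)]^2 / [Pd2+(aq)]^3 = 0.000735 and log Q = −3.133.
Applying E = E° − (RT ln10/nF)·log Q gives +1.47 − (0.0592/6)(−3.133) = +1.501 V.

+1.501 V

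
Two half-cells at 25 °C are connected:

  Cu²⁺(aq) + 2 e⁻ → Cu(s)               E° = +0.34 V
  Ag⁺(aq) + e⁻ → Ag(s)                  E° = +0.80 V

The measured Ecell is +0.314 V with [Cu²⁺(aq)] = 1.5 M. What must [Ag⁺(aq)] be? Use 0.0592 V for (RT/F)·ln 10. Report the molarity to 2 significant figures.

0.0042 M

Ag⁺/Ag is the cathode (higher E°); E°cell = +0.80 − (+0.34) = +0.46 V with n = 2.
Since E = E° − (0.0592/n)·log Q, log Q = n(E° − E)/0.0592 = 4.932.
For 2 Ag⁺(aq) + Cu(s) → 2 Ag(s) + Cu²⁺(aq), the reaction quotient is Q = [Cu²⁺(aq)] / [Ag⁺(aq)]^2.
Isolating [Ag⁺(aq)] in Q = 10^{4.932} yields log [Ag⁺(aq)] = −2.378, i.e. 0.0042 M.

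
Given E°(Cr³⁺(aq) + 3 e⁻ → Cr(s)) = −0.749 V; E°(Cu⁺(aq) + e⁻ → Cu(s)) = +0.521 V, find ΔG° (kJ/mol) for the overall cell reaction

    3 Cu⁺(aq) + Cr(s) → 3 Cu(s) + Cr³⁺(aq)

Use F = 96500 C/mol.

In the reaction as written Cu⁺(aq) is reduced, so the Cu⁺/Cu couple is the cathode and Cr³⁺/Cr is the anode.
E°cell = +0.521 − (−0.749) = +1.270 V; balancing electrons gives n = 3.
ΔG° = −nFE°cell = −(3)(96500)(+1.270) J/mol = −368 kJ/mol.

−368 kJ/mol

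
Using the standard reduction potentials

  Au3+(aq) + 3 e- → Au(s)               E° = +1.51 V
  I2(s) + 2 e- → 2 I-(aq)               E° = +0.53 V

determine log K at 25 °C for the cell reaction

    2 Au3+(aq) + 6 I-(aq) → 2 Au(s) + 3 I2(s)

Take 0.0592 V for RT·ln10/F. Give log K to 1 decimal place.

The Au³⁺/Au couple is reduced (cathode); E°cell = +1.51 − (+0.53) = +0.98 V with n = 6.
At equilibrium E = 0, so log K = nE°cell / 0.0592 = (6)(+0.98) / 0.0592 = 99.3.

log K = 99.3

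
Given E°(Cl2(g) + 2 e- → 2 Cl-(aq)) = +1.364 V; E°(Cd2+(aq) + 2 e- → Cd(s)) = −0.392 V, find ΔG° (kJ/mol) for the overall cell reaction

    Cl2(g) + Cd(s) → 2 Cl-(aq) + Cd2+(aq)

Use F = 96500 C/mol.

−339 kJ/mol

In the reaction as written Cl2(g) is reduced, so the Cl₂/Cl⁻ couple is the cathode and Cd²⁺/Cd is the anode.
E°cell = +1.364 − (−0.392) = +1.756 V; balancing electrons gives n = 2.
ΔG° = −nFE°cell = −(2)(96500)(+1.756) J/mol = −339 kJ/mol.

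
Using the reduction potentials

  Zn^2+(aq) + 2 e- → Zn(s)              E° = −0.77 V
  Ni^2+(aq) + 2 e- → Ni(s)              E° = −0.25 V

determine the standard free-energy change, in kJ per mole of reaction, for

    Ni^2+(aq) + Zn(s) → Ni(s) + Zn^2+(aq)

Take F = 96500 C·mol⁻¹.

−100 kJ/mol

In the reaction as written Ni^2+(aq) is reduced, so the Ni²⁺/Ni couple is the cathode and Zn²⁺/Zn is the anode.
E°cell = −0.25 − (−0.77) = +0.52 V; balancing electrons gives n = 2.
ΔG° = −nFE°cell = −(2)(96500)(+0.52) J/mol = −100 kJ/mol.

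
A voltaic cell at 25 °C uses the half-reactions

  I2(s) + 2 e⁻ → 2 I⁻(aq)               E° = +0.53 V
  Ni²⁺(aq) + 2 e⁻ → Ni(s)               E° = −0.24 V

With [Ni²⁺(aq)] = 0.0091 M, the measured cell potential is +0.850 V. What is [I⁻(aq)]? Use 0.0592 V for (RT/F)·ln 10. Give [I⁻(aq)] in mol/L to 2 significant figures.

The I₂/I⁻ couple has the larger reduction potential, so it is the cathode: E°cell = +0.53 − (−0.24) = +0.77 V and n = 2.
From the Nernst equation, log Q = n(E° − E)/0.0592 = 2·(+0.77 − (+0.850))/0.0592 = −2.703.
Balancing electrons gives I2(s) + Ni(s) → 2 I⁻(aq) + Ni²⁺(aq); thus Q = [I⁻(aq)]^2·[Ni²⁺(aq)].
Solving for the unknown gives log [I⁻(aq)] = −0.331, so [I⁻(aq)] ≈ 0.47 M.

0.47 M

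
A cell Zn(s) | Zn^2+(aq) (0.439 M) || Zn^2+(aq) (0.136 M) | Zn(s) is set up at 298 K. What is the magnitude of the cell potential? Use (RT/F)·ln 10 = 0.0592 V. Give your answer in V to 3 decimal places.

0.015 V

For a concentration cell E°cell = 0, since both electrodes use the same couple.
The compartment with the higher Zn^2+(aq) concentration (0.439 M) acts as the cathode; ions are reduced there and produced at the dilute (0.136 M) anode.
With n = 2, Ecell = −(0.0592/2)·log([dilute]/[conc]) = −(0.0592/2)·log(0.136/0.439) = +0.015 V.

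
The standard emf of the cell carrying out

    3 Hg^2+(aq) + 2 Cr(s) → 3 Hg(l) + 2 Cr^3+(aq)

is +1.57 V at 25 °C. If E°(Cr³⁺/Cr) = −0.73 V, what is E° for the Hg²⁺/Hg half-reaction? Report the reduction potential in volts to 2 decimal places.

+0.84 V

In the reaction as written the Hg²⁺/Hg couple is reduced (cathode) and Cr³⁺/Cr is oxidized (anode), so E°cell = E°(Hg²⁺/Hg) − E°(Cr³⁺/Cr).
E°(Hg²⁺/Hg) = E°cell + E°(anode) = +1.57 + (−0.73) = +0.84 V.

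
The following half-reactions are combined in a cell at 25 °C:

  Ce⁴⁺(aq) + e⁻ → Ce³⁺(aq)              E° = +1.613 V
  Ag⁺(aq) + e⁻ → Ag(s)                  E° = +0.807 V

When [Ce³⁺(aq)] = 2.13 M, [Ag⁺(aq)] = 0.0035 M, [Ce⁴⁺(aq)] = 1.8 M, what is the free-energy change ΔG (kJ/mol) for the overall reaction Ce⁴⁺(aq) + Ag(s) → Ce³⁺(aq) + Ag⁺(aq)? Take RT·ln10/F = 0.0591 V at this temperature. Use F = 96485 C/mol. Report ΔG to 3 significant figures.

−91.4 kJ/mol

E°cell = +1.613 − (+0.807) = +0.806 V; the balanced reaction transfers n = 1 electron.
The reaction quotient is ([Ce³⁺(aq)]·[Ag⁺(aq)]) / [Ce⁴⁺(aq)] = 0.00414; by Nernst, E = +0.806 − (0.0591/1)(−2.383) = +0.9468 V.
Then ΔG = −nFE = −1 × 96485 × +0.9468 J/mol = −91.4 kJ/mol.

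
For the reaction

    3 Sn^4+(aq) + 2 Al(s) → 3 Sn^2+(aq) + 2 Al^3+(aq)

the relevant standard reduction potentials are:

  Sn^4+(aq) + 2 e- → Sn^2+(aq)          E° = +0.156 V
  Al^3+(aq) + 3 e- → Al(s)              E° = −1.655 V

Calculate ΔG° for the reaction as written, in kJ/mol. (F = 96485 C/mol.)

In the reaction as written Sn^4+(aq) is reduced, so the Sn⁴⁺/Sn²⁺ couple is the cathode and Al³⁺/Al is the anode.
E°cell = +0.156 − (−1.655) = +1.811 V; balancing electrons gives n = 6.
ΔG° = −nFE°cell = −(6)(96485)(+1.811) J/mol = −1048 kJ/mol.

−1048 kJ/mol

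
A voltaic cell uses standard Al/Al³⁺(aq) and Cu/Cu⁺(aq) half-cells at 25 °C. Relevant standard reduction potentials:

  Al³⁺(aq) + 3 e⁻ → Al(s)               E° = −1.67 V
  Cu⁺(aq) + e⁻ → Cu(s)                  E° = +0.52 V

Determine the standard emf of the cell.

+2.19 V

The Cu⁺/Cu couple has the higher E°, so Cu ion is reduced (cathode) and Al is oxidized (anode).
E°cell = E°(cathode) − E°(anode) = +0.52 − (−1.67) = +2.19 V.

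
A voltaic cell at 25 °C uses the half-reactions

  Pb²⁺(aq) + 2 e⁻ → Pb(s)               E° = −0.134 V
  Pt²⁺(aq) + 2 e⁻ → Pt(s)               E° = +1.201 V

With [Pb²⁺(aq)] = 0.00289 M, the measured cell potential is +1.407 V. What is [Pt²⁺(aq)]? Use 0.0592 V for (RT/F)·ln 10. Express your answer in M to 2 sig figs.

0.78 M

With Pt²⁺/Pt at the cathode and Pb²⁺/Pb at the anode, E°cell = +1.201 − (−0.134) = +1.335 V (n = 2).
Since E = E° − (0.0592/n)·log Q, log Q = n(E° − E)/0.0592 = −2.432.
Balancing electrons gives Pt²⁺(aq) + Pb(s) → Pt(s) + Pb²⁺(aq); thus Q = [Pb²⁺(aq)] / [Pt²⁺(aq)].
Isolating [Pt²⁺(aq)] in Q = 10^{−2.432} yields log [Pt²⁺(aq)] = −0.107, i.e. 0.78 M.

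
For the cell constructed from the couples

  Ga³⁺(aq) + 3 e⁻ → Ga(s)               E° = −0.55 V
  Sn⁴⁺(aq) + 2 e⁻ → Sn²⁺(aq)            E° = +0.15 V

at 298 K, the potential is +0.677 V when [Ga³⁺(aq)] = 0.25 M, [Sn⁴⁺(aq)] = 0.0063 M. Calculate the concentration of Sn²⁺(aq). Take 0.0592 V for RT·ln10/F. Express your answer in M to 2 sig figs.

0.095 M

The Sn⁴⁺/Sn²⁺ couple has the larger reduction potential, so it is the cathode: E°cell = +0.15 − (−0.55) = +0.70 V and n = 6.
Rearranging E = E° − (0.0592/n)·log Q gives log Q = 6(+0.70 − (+0.677))/0.0592 = 2.331.
Balancing electrons gives 3 Sn⁴⁺(aq) + 2 Ga(s) → 3 Sn²⁺(aq) + 2 Ga³⁺(aq); thus Q = ([Sn²⁺(aq)]^3·[Ga³⁺(aq)]^2) / [Sn⁴⁺(aq)]^3.
Substituting the known concentrations and solving, log [Sn²⁺(aq)] = −1.022 and [Sn²⁺(aq)] = 0.095 M.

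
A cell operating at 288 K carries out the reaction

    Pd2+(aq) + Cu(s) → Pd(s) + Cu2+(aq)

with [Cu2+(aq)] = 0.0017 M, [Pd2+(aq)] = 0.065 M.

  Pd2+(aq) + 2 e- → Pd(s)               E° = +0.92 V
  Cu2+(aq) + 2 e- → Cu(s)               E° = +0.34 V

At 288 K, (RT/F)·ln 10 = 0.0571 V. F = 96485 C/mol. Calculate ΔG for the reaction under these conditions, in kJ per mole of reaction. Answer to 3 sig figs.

The standard cell potential is +0.92 − (+0.34) = +0.58 V, with n = 2 electrons in the balanced equation.
The reaction quotient is [Cu2+(aq)] / [Pd2+(aq)] = 0.0262; by Nernst, E = +0.58 − (0.0571/2)(−1.582) = +0.6252 V.
ΔG = −nFE = −(2)(96485)(+0.6252) J/mol = −121 kJ/mol.

−121 kJ/mol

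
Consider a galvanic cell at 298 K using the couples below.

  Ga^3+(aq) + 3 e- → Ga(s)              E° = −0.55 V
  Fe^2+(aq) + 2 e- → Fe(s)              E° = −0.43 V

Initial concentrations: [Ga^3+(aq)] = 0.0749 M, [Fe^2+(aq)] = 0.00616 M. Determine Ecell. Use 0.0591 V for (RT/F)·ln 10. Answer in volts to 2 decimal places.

+0.08 V

Fe²⁺/Fe is reduced (cathode, E° = −0.43 V) and Ga³⁺/Ga is oxidized (anode).
E°cell = −0.43 − (−0.55) = +0.12 V, with n = 6 electrons transferred.
The balanced reaction is 3 Fe^2+(aq) + 2 Ga(s) → 3 Fe(s) + 2 Ga^3+(aq), so Q = [Ga^3+(aq)]^2 / [Fe^2+(aq)]^3 = 2.4×10^4 and log Q = 4.380.
By the Nernst equation, E = +0.12 − (0.0591/6)·(4.380) = +0.08 V.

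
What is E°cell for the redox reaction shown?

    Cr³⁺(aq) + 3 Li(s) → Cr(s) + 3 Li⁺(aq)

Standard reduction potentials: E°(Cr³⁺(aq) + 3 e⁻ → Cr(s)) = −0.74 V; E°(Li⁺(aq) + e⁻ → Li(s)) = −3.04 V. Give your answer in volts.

In the reaction as written, Cr³⁺(aq) is reduced (cathode) and Li⁺(aq) is produced by oxidation at the anode.
E°cell = E°(cathode) − E°(anode) = −0.74 − (−3.04) = +2.30 V.

+2.30 V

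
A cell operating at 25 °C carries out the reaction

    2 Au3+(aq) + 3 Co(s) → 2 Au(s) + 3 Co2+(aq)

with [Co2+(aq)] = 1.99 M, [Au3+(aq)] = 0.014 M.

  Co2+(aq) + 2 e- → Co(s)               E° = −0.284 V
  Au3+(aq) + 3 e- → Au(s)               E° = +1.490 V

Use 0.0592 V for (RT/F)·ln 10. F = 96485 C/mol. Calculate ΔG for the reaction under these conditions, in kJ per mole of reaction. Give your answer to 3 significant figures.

With Au³⁺/Au reduced at the cathode, E°cell = +1.490 − (−0.284) = +1.774 V and n = 6.
The reaction quotient is [Co2+(aq)]^3 / [Au3+(aq)]^2 = 4.02×10^4; by Nernst, E = +1.774 − (0.0592/6)(4.604) = +1.7286 V.
Finally ΔG = −nFE = −(6)(96485 C/mol)(+1.7286 V) = −1000 kJ/mol.

−1000 kJ/mol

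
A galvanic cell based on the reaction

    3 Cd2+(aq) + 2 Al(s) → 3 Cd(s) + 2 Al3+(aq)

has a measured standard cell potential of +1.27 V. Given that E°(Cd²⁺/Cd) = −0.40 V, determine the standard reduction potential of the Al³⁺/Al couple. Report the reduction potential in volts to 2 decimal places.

In the reaction as written the Cd²⁺/Cd couple is reduced (cathode) and Al³⁺/Al is oxidized (anode), so E°cell = E°(Cd²⁺/Cd) − E°(Al³⁺/Al).
E°(Al³⁺/Al) = E°(cathode) − E°cell = −0.40 − (+1.27) = −1.67 V.

−1.67 V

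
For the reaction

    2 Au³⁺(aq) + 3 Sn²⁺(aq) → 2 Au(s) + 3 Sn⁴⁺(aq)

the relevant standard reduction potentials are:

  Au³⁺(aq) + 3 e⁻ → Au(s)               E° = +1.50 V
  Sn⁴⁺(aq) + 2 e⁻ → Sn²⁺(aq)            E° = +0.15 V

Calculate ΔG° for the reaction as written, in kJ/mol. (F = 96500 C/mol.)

In the reaction as written Au³⁺(aq) is reduced, so the Au³⁺/Au couple is the cathode and Sn⁴⁺/Sn²⁺ is the anode.
E°cell = +1.50 − (+0.15) = +1.35 V; balancing electrons gives n = 6.
ΔG° = −nFE°cell = −(6)(96500)(+1.35) J/mol = −782 kJ/mol.

−782 kJ/mol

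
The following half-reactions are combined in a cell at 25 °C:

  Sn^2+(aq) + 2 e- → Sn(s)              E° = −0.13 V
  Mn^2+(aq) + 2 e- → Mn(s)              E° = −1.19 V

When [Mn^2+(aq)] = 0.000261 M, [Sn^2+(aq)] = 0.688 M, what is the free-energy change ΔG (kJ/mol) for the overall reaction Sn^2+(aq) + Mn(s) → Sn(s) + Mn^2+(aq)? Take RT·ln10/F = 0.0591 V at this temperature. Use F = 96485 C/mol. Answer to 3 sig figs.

−224 kJ/mol

The standard cell potential is −0.13 − (−1.19) = +1.06 V, with n = 2 electrons in the balanced equation.
Q = [Mn^2+(aq)] / [Sn^2+(aq)] = 0.000379, so log Q = −3.421 and E = +1.06 − (0.0591/2)(−3.421) = +1.1611 V.
Finally ΔG = −nFE = −(2)(96485 C/mol)(+1.1611 V) = −224 kJ/mol.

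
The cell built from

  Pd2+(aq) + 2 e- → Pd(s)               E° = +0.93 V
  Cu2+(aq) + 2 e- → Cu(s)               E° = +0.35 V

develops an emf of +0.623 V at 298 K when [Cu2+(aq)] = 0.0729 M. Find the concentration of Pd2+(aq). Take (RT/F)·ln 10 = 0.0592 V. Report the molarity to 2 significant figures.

With Pd²⁺/Pd at the cathode and Cu²⁺/Cu at the anode, E°cell = +0.93 − (+0.35) = +0.58 V (n = 2).
From the Nernst equation, log Q = n(E° − E)/0.0592 = 2·(+0.58 − (+0.623))/0.0592 = −1.453.
For Pd2+(aq) + Cu(s) → Pd(s) + Cu2+(aq), the reaction quotient is Q = [Cu2+(aq)] / [Pd2+(aq)].
Substituting the known concentrations and solving, log [Pd2+(aq)] = 0.316 and [Pd2+(aq)] = 2.1 M.

2.1 M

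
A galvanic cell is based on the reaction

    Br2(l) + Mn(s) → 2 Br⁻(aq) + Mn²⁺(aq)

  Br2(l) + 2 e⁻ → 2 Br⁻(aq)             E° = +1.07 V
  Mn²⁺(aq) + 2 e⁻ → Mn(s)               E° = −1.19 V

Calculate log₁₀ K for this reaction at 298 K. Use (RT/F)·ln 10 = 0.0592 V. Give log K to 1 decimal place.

The Br₂/Br⁻ couple is reduced (cathode); E°cell = +1.07 − (−1.19) = +2.26 V with n = 2.
At equilibrium E = 0, so log K = nE°cell / 0.0592 = (2)(+2.26) / 0.0592 = 76.4.

log K = 76.4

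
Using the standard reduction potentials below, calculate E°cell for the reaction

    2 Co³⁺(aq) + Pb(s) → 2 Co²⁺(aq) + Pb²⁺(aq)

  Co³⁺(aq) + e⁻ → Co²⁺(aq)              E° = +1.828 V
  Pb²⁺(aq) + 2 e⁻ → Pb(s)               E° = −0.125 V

+1.953 V

In the reaction as written, Co³⁺(aq) is reduced (cathode) and Pb²⁺(aq) is produced by oxidation at the anode.
E°cell = E°(cathode) − E°(anode) = +1.828 − (−0.125) = +1.953 V.
The positive value indicates the reaction is spontaneous as written.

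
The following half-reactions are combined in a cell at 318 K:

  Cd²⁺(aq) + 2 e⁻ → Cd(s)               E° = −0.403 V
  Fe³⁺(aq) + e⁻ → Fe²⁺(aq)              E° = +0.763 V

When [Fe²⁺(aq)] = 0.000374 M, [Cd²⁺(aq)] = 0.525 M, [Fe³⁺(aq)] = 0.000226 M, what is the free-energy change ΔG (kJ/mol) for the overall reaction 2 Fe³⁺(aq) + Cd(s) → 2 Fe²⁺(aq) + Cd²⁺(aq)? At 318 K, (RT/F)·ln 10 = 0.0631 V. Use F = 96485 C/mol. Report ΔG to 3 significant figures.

−224 kJ/mol

E°cell = +0.763 − (−0.403) = +1.166 V; the balanced reaction transfers n = 2 electrons.
Here Q = ([Fe²⁺(aq)]^2·[Cd²⁺(aq)]) / [Fe³⁺(aq)]^2 = 1.44 (log Q = 0.158), giving E = +1.166 − (0.0631/2)·(0.158) = +1.1610 V.
ΔG = −nFE = −(2)(96485)(+1.1610) J/mol = −224 kJ/mol.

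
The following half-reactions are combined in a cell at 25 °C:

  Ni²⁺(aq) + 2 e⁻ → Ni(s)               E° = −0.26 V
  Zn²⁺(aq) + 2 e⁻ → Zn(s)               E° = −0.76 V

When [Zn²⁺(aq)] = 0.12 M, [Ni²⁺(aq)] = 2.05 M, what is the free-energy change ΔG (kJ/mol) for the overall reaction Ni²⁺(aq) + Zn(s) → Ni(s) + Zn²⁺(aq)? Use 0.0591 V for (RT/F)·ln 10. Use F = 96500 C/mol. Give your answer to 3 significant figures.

The standard cell potential is −0.26 − (−0.76) = +0.50 V, with n = 2 electrons in the balanced equation.
Q = [Zn²⁺(aq)] / [Ni²⁺(aq)] = 0.0585, so log Q = −1.233 and E = +0.50 − (0.0591/2)(−1.233) = +0.5364 V.
Then ΔG = −nFE = −2 × 96500 × +0.5364 J/mol = −104 kJ/mol.

−104 kJ/mol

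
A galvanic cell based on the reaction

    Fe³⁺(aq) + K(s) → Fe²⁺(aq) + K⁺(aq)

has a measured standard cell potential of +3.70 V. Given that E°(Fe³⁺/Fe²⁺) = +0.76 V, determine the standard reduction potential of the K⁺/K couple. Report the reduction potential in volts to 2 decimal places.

In the reaction as written the Fe³⁺/Fe²⁺ couple is reduced (cathode) and K⁺/K is oxidized (anode), so E°cell = E°(Fe³⁺/Fe²⁺) − E°(K⁺/K).
E°(K⁺/K) = E°(cathode) − E°cell = +0.76 − (+3.70) = −2.94 V.

−2.94 V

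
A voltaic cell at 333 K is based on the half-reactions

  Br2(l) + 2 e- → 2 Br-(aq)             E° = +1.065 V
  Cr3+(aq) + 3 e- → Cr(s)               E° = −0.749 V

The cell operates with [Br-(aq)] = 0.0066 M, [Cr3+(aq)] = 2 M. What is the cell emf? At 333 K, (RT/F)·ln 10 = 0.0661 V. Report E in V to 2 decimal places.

The Br₂/Br⁻ couple has the more positive E°, so it is the cathode; Cr³⁺/Cr is the anode.
E°cell = +1.065 − (−0.749) = +1.814 V, with n = 6 electrons transferred.
The balanced reaction is 3 Br2(l) + 2 Cr(s) → 6 Br-(aq) + 2 Cr3+(aq), so Q = [Br-(aq)]^6·[Cr3+(aq)]^2 = 3.31×10^−13 and log Q = −12.481.
E = E° − (0.0661/n)·log Q = +1.814 − (0.0661/6)(−12.481) = +1.95 V.

+1.95 V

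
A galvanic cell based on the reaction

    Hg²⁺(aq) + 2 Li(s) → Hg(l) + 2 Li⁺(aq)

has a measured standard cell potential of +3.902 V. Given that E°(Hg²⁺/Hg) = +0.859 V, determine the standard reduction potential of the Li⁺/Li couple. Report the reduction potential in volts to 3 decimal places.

−3.043 V

In the reaction as written the Hg²⁺/Hg couple is reduced (cathode) and Li⁺/Li is oxidized (anode), so E°cell = E°(Hg²⁺/Hg) − E°(Li⁺/Li).
E°(Li⁺/Li) = E°(cathode) − E°cell = +0.859 − (+3.902) = −3.043 V.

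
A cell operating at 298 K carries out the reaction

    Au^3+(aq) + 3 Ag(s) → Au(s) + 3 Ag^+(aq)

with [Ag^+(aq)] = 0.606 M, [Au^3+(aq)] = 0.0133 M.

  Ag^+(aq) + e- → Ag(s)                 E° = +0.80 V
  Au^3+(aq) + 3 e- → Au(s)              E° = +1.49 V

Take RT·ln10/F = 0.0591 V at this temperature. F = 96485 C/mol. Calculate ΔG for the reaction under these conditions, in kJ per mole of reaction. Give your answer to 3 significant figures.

−193 kJ/mol

E°cell = +1.49 − (+0.80) = +0.69 V; the balanced reaction transfers n = 3 electrons.
Here Q = [Ag^+(aq)]^3 / [Au^3+(aq)] = 16.7 (log Q = 1.224), giving E = +0.69 − (0.0591/3)·(1.224) = +0.6659 V.
Finally ΔG = −nFE = −(3)(96485 C/mol)(+0.6659 V) = −193 kJ/mol.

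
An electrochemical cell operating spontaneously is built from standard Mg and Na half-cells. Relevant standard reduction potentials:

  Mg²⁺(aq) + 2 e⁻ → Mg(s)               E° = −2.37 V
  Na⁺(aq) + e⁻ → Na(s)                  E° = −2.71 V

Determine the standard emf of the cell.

The Mg²⁺/Mg couple has the higher E°, so Mg ion is reduced (cathode) and Na is oxidized (anode).
E°cell = E°(cathode) − E°(anode) = −2.37 − (−2.71) = +0.34 V.

+0.34 V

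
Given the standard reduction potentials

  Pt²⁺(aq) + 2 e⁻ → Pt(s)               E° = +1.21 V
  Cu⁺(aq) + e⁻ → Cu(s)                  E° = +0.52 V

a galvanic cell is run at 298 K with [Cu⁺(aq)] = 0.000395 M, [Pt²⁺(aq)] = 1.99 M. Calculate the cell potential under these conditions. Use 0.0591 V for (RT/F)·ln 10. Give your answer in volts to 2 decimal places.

Pt²⁺/Pt is reduced (cathode, E° = +1.21 V) and Cu⁺/Cu is oxidized (anode).
The standard potential is +1.21 − (+0.52) = +0.69 V and the balanced reaction transfers n = 2 electrons.
Balancing gives Pt²⁺(aq) + 2 Cu(s) → Pt(s) + 2 Cu⁺(aq); hence Q = [Cu⁺(aq)]^2 / [Pt²⁺(aq)] = 7.84×10^−8 (log Q = −7.106).
Applying E = E° − (RT ln10/nF)·log Q gives +0.69 − (0.0591/2)(−7.106) = +0.90 V.

+0.90 V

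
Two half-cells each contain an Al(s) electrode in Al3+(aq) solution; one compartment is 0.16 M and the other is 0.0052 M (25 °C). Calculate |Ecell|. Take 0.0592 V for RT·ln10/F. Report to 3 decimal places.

For a concentration cell E°cell = 0, since both electrodes use the same couple.
The compartment with the higher Al3+(aq) concentration (0.16 M) acts as the cathode; ions are reduced there and produced at the dilute (0.0052 M) anode.
With n = 3, Ecell = −(0.0592/3)·log([dilute]/[conc]) = −(0.0592/3)·log(0.0052/0.16) = +0.029 V.

0.029 V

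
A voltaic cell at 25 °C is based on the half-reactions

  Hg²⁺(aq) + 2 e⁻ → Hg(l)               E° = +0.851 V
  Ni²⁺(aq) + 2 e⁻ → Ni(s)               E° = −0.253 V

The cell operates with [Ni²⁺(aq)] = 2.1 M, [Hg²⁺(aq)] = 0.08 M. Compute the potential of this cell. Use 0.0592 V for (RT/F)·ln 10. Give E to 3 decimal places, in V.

+1.062 V

The Hg²⁺/Hg couple has the more positive E°, so it is the cathode; Ni²⁺/Ni is the anode.
E°cell = E°cat − E°an = +0.851 − (−0.253) = +1.104 V; n = 2.
Balancing gives Hg²⁺(aq) + Ni(s) → Hg(l) + Ni²⁺(aq); hence Q = [Ni²⁺(aq)] / [Hg²⁺(aq)] = 26.2 (log Q = 1.419).
E = E° − (0.0592/n)·log Q = +1.104 − (0.0592/2)(1.419) = +1.062 V.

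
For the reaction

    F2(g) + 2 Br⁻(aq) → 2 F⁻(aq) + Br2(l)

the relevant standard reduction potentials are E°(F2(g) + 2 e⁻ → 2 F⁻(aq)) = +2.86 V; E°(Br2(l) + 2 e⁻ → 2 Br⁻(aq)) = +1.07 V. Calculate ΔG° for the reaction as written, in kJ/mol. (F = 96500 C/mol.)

In the reaction as written F2(g) is reduced, so the F₂/F⁻ couple is the cathode and Br₂/Br⁻ is the anode.
E°cell = +2.86 − (+1.07) = +1.79 V; balancing electrons gives n = 2.
ΔG° = −nFE°cell = −(2)(96500)(+1.79) J/mol = −345 kJ/mol.

−345 kJ/mol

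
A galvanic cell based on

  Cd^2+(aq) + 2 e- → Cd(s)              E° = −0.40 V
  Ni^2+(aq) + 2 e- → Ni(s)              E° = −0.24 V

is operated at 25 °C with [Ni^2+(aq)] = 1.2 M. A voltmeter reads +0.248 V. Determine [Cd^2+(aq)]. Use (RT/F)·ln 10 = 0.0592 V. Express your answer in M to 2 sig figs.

0.0013 M

The Ni²⁺/Ni couple has the larger reduction potential, so it is the cathode: E°cell = −0.24 − (−0.40) = +0.16 V and n = 2.
Since E = E° − (0.0592/n)·log Q, log Q = n(E° − E)/0.0592 = −2.973.
The balanced reaction is Ni^2+(aq) + Cd(s) → Ni(s) + Cd^2+(aq), so Q = [Cd^2+(aq)] / [Ni^2+(aq)].
Isolating [Cd^2+(aq)] in Q = 10^{−2.973} yields log [Cd^2+(aq)] = −2.894, i.e. 0.0013 M.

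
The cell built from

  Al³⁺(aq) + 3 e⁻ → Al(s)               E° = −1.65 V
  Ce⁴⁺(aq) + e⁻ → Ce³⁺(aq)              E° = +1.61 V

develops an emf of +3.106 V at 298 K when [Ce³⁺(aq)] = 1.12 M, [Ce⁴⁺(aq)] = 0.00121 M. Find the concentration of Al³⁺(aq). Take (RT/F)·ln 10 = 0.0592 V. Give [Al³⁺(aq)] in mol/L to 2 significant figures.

0.080 M

The Ce⁴⁺/Ce³⁺ couple has the larger reduction potential, so it is the cathode: E°cell = +1.61 − (−1.65) = +3.26 V and n = 3.
From the Nernst equation, log Q = n(E° − E)/0.0592 = 3·(+3.26 − (+3.106))/0.0592 = 7.804.
For 3 Ce⁴⁺(aq) + Al(s) → 3 Ce³⁺(aq) + Al³⁺(aq), the reaction quotient is Q = ([Ce³⁺(aq)]^3·[Al³⁺(aq)]) / [Ce⁴⁺(aq)]^3.
Substituting the known concentrations and solving, log [Al³⁺(aq)] = −1.095 and [Al³⁺(aq)] = 0.080 M.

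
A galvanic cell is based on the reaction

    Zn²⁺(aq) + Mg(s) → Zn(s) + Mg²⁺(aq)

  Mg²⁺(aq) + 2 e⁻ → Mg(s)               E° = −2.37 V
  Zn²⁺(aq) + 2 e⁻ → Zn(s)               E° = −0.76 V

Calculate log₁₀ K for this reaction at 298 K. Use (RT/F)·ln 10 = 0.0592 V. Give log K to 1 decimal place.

The Zn²⁺/Zn couple is reduced (cathode); E°cell = −0.76 − (−2.37) = +1.61 V with n = 2.
At equilibrium E = 0, so log K = nE°cell / 0.0592 = (2)(+1.61) / 0.0592 = 54.4.

log K = 54.4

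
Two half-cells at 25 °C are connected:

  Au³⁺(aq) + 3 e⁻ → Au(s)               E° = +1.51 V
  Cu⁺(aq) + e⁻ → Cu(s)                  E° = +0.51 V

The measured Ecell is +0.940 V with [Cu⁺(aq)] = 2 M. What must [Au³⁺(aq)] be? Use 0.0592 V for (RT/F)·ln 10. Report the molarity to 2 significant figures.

0.0073 M

Au³⁺/Au is the cathode (higher E°); E°cell = +1.51 − (+0.51) = +1.00 V with n = 3.
From the Nernst equation, log Q = n(E° − E)/0.0592 = 3·(+1.00 − (+0.940))/0.0592 = 3.041.
For Au³⁺(aq) + 3 Cu(s) → Au(s) + 3 Cu⁺(aq), the reaction quotient is Q = [Cu⁺(aq)]^3 / [Au³⁺(aq)].
Solving for the unknown gives log [Au³⁺(aq)] = −2.138, so [Au³⁺(aq)] ≈ 0.0073 M.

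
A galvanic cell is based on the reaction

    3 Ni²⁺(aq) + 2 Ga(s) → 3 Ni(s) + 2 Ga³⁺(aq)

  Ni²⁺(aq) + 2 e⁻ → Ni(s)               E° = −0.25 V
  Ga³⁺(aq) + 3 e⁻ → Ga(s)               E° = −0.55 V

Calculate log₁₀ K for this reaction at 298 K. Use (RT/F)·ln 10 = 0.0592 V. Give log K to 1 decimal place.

The Ni²⁺/Ni couple is reduced (cathode); E°cell = −0.25 − (−0.55) = +0.30 V with n = 6.
At equilibrium E = 0, so log K = nE°cell / 0.0592 = (6)(+0.30) / 0.0592 = 30.4.

log K = 30.4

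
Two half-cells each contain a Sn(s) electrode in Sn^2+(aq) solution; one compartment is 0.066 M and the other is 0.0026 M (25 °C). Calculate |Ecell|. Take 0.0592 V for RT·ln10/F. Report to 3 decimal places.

0.042 V

For a concentration cell E°cell = 0, since both electrodes use the same couple.
The compartment with the higher Sn^2+(aq) concentration (0.066 M) acts as the cathode; ions are reduced there and produced at the dilute (0.0026 M) anode.
With n = 2, Ecell = −(0.0592/2)·log([dilute]/[conc]) = −(0.0592/2)·log(0.0026/0.066) = +0.042 V.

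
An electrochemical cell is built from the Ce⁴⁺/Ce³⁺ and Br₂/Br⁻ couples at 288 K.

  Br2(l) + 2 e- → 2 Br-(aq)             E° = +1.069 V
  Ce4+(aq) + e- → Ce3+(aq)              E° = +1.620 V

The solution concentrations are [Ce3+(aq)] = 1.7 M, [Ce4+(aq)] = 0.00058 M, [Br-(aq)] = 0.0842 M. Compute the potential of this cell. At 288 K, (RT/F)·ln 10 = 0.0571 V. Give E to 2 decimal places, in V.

Ce⁴⁺/Ce³⁺ is reduced (cathode, E° = +1.620 V) and Br₂/Br⁻ is oxidized (anode).
The standard potential is +1.620 − (+1.069) = +0.551 V and the balanced reaction transfers n = 2 electrons.
Balancing gives 2 Ce4+(aq) + 2 Br-(aq) → 2 Ce3+(aq) + Br2(l); hence Q = [Ce3+(aq)]^2 / ([Ce4+(aq)]^2·[Br-(aq)]^2) = 1.21×10^9 (log Q = 9.083).
Applying E = E° − (RT ln10/nF)·log Q gives +0.551 − (0.0571/2)(9.083) = +0.29 V.

+0.29 V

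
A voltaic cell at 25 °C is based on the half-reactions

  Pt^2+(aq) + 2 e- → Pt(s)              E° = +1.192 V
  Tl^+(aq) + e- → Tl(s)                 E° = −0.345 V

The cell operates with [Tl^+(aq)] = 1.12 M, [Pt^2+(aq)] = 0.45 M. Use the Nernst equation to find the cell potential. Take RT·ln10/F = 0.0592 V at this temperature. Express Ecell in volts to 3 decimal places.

The Pt²⁺/Pt couple has the more positive E°, so it is the cathode; Tl⁺/Tl is the anode.
E°cell = +1.192 − (−0.345) = +1.537 V, with n = 2 electrons transferred.
For the overall reaction Pt^2+(aq) + 2 Tl(s) → Pt(s) + 2 Tl^+(aq), Q = [Tl^+(aq)]^2 / [Pt^2+(aq)] = 2.79, giving log Q = 0.445.
By the Nernst equation, E = +1.537 − (0.0592/2)·(0.445) = +1.524 V.

+1.524 V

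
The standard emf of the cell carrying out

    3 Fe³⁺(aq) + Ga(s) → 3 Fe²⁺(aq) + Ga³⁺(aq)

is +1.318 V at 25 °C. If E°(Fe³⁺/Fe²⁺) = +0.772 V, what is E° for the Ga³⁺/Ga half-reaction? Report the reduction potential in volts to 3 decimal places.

−0.546 V

In the reaction as written the Fe³⁺/Fe²⁺ couple is reduced (cathode) and Ga³⁺/Ga is oxidized (anode), so E°cell = E°(Fe³⁺/Fe²⁺) − E°(Ga³⁺/Ga).
E°(Ga³⁺/Ga) = E°(cathode) − E°cell = +0.772 − (+1.318) = −0.546 V.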